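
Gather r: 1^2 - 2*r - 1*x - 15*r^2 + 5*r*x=-15*r^2 + r*(5*x - 2) - x + 1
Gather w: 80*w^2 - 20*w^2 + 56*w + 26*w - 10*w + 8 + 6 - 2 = 60*w^2 + 72*w + 12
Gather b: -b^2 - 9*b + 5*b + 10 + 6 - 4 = -b^2 - 4*b + 12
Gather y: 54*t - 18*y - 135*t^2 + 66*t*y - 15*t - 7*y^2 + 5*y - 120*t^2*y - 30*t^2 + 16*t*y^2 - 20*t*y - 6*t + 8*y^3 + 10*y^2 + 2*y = -165*t^2 + 33*t + 8*y^3 + y^2*(16*t + 3) + y*(-120*t^2 + 46*t - 11)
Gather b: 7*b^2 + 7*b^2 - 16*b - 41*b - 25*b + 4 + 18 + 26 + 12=14*b^2 - 82*b + 60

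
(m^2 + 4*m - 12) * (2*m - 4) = 2*m^3 + 4*m^2 - 40*m + 48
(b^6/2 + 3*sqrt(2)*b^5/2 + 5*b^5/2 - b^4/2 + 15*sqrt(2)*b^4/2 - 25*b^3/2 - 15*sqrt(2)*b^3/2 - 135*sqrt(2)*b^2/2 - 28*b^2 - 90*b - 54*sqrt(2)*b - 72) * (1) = b^6/2 + 3*sqrt(2)*b^5/2 + 5*b^5/2 - b^4/2 + 15*sqrt(2)*b^4/2 - 25*b^3/2 - 15*sqrt(2)*b^3/2 - 135*sqrt(2)*b^2/2 - 28*b^2 - 90*b - 54*sqrt(2)*b - 72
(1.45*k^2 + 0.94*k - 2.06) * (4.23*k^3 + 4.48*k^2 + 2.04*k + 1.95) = 6.1335*k^5 + 10.4722*k^4 - 1.5446*k^3 - 4.4837*k^2 - 2.3694*k - 4.017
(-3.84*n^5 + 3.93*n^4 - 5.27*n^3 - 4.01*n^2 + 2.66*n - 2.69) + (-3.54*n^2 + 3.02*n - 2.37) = -3.84*n^5 + 3.93*n^4 - 5.27*n^3 - 7.55*n^2 + 5.68*n - 5.06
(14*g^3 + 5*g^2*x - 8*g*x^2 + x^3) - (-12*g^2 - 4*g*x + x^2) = 14*g^3 + 5*g^2*x + 12*g^2 - 8*g*x^2 + 4*g*x + x^3 - x^2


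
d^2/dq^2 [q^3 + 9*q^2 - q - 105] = 6*q + 18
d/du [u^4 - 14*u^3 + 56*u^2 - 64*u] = 4*u^3 - 42*u^2 + 112*u - 64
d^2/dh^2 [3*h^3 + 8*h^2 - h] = 18*h + 16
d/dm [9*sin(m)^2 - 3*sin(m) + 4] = 3*(6*sin(m) - 1)*cos(m)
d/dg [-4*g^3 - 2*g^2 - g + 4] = -12*g^2 - 4*g - 1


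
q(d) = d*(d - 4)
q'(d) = 2*d - 4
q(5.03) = 5.18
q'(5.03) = 6.06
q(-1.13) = 5.80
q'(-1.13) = -6.26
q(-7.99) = 95.80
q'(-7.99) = -19.98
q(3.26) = -2.41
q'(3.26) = 2.52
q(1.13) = -3.24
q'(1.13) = -1.74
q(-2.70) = 18.09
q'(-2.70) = -9.40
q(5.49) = 8.18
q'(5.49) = 6.98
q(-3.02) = 21.20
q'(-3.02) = -10.04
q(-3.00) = 21.00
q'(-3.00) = -10.00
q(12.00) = 96.00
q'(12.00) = 20.00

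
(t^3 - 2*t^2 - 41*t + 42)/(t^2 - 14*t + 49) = (t^2 + 5*t - 6)/(t - 7)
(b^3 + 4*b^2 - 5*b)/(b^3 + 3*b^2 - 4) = b*(b + 5)/(b^2 + 4*b + 4)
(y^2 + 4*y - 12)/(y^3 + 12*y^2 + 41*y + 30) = (y - 2)/(y^2 + 6*y + 5)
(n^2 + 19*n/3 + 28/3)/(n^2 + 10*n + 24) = (n + 7/3)/(n + 6)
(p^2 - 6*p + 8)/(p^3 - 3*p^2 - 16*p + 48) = (p - 2)/(p^2 + p - 12)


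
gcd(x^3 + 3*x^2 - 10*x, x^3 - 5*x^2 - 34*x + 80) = x^2 + 3*x - 10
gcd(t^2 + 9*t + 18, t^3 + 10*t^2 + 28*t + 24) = t + 6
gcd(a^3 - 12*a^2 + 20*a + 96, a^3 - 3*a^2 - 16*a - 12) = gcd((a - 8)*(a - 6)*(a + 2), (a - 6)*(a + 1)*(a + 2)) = a^2 - 4*a - 12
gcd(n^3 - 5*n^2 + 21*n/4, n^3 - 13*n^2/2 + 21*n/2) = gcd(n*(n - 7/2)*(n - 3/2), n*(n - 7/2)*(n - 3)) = n^2 - 7*n/2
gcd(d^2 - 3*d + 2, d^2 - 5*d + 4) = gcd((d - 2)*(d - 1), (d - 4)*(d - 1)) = d - 1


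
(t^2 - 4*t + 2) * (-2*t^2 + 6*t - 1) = -2*t^4 + 14*t^3 - 29*t^2 + 16*t - 2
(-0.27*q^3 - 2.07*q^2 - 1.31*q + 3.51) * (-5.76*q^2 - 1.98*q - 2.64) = 1.5552*q^5 + 12.4578*q^4 + 12.357*q^3 - 12.159*q^2 - 3.4914*q - 9.2664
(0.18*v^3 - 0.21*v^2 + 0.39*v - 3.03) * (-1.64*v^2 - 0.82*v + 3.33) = -0.2952*v^5 + 0.1968*v^4 + 0.132*v^3 + 3.9501*v^2 + 3.7833*v - 10.0899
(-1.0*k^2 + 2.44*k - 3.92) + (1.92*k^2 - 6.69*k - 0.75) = 0.92*k^2 - 4.25*k - 4.67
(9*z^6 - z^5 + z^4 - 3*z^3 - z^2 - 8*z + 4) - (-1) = 9*z^6 - z^5 + z^4 - 3*z^3 - z^2 - 8*z + 5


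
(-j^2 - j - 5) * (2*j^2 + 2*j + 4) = -2*j^4 - 4*j^3 - 16*j^2 - 14*j - 20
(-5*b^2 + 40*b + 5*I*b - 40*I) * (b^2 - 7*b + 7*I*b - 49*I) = -5*b^4 + 75*b^3 - 30*I*b^3 - 315*b^2 + 450*I*b^2 + 525*b - 1680*I*b - 1960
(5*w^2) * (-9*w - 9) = -45*w^3 - 45*w^2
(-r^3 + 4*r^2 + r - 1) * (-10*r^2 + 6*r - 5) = 10*r^5 - 46*r^4 + 19*r^3 - 4*r^2 - 11*r + 5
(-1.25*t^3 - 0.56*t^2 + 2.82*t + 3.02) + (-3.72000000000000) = -1.25*t^3 - 0.56*t^2 + 2.82*t - 0.7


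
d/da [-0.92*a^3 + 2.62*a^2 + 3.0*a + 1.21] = -2.76*a^2 + 5.24*a + 3.0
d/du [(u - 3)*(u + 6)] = 2*u + 3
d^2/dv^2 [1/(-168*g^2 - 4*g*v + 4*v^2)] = (-42*g^2 - g*v + v^2 - (g - 2*v)^2)/(2*(42*g^2 + g*v - v^2)^3)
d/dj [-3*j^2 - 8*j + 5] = -6*j - 8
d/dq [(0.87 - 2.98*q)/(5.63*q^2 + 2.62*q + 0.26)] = (16.7774*q^2 - 9.7962*q - 3.0542)/(31.6969*q^4 + 29.5012*q^3 + 9.792*q^2 + 1.3624*q + 0.0676)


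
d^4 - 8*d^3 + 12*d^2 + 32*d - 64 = (d - 4)^2*(d - 2)*(d + 2)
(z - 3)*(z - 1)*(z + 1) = z^3 - 3*z^2 - z + 3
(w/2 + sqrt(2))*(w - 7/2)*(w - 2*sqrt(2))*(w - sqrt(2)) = w^4/2 - 7*w^3/4 - sqrt(2)*w^3/2 - 4*w^2 + 7*sqrt(2)*w^2/4 + 4*sqrt(2)*w + 14*w - 14*sqrt(2)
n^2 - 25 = (n - 5)*(n + 5)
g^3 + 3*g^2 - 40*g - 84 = (g - 6)*(g + 2)*(g + 7)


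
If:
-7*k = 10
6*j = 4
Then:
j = 2/3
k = -10/7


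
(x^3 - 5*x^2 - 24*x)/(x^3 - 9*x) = (x - 8)/(x - 3)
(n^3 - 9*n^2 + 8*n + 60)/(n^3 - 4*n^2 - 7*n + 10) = (n - 6)/(n - 1)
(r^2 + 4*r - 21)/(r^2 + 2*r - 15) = (r + 7)/(r + 5)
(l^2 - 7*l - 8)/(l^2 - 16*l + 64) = (l + 1)/(l - 8)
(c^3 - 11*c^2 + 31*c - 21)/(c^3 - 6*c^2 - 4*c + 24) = (c^3 - 11*c^2 + 31*c - 21)/(c^3 - 6*c^2 - 4*c + 24)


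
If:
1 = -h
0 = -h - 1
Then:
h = -1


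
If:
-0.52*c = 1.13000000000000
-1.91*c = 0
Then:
No Solution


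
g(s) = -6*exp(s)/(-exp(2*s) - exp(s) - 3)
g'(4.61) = -0.06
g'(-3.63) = 0.05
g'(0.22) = 0.32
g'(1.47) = -0.60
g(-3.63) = 0.05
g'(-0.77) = 0.57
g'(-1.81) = 0.29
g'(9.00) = 0.00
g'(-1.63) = 0.33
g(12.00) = 0.00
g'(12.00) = 0.00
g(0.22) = 1.29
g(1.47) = 0.99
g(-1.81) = 0.31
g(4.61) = 0.06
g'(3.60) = -0.15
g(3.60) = 0.16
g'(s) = -6*(2*exp(2*s) + exp(s))*exp(s)/(-exp(2*s) - exp(s) - 3)^2 - 6*exp(s)/(-exp(2*s) - exp(s) - 3)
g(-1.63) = 0.36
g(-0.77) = 0.76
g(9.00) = 0.00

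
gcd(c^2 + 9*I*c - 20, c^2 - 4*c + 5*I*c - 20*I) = c + 5*I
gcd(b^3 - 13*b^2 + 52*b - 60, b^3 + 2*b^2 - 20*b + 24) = b - 2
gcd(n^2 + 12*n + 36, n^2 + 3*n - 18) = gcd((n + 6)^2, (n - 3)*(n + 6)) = n + 6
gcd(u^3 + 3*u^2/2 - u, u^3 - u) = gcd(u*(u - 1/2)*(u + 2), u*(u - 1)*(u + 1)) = u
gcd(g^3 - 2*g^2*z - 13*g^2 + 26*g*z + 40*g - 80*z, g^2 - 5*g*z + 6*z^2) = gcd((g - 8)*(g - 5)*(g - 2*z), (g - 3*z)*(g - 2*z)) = -g + 2*z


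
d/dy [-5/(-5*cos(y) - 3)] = 25*sin(y)/(5*cos(y) + 3)^2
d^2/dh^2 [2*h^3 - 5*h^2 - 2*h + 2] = 12*h - 10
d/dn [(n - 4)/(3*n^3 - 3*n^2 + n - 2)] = (3*n^3 - 3*n^2 + n - (n - 4)*(9*n^2 - 6*n + 1) - 2)/(3*n^3 - 3*n^2 + n - 2)^2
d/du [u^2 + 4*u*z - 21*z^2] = 2*u + 4*z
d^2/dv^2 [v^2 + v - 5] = 2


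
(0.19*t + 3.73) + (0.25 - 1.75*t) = 3.98 - 1.56*t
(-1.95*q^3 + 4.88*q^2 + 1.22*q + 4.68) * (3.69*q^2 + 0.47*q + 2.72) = -7.1955*q^5 + 17.0907*q^4 + 1.4914*q^3 + 31.1162*q^2 + 5.518*q + 12.7296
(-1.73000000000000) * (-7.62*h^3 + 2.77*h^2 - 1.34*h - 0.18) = 13.1826*h^3 - 4.7921*h^2 + 2.3182*h + 0.3114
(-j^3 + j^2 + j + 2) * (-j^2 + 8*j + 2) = j^5 - 9*j^4 + 5*j^3 + 8*j^2 + 18*j + 4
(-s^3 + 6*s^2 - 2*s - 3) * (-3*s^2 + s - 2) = 3*s^5 - 19*s^4 + 14*s^3 - 5*s^2 + s + 6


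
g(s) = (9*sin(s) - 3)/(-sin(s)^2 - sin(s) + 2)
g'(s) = (2*sin(s)*cos(s) + cos(s))*(9*sin(s) - 3)/(-sin(s)^2 - sin(s) + 2)^2 + 9*cos(s)/(-sin(s)^2 - sin(s) + 2) = 3*(3*sin(s)^2 - 2*sin(s) + 5)*cos(s)/(sin(s)^2 + sin(s) - 2)^2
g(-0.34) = -2.70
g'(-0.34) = 3.44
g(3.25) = -1.90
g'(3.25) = -3.56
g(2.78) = 0.12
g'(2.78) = -5.66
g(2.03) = 16.89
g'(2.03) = -82.97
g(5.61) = -3.85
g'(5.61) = 3.48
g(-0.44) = -3.04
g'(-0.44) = 3.45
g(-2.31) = -4.40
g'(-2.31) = -3.41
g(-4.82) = 343.41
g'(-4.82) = 6419.85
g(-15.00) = -3.97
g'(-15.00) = -3.48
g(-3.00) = -2.01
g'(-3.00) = -3.53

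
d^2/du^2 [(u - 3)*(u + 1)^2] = 6*u - 2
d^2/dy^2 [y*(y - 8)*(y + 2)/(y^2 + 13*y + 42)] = 42*(9*y^3 + 114*y^2 + 348*y - 88)/(y^6 + 39*y^5 + 633*y^4 + 5473*y^3 + 26586*y^2 + 68796*y + 74088)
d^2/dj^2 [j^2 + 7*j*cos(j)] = -7*j*cos(j) - 14*sin(j) + 2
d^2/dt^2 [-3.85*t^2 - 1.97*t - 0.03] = -7.70000000000000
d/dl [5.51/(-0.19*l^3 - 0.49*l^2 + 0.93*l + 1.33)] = (3.1407*l^2 + 5.3998*l - 5.1243)/(0.19*l^3 + 0.49*l^2 - 0.93*l - 1.33)^2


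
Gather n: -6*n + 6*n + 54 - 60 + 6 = 0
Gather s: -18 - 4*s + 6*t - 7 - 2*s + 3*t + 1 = -6*s + 9*t - 24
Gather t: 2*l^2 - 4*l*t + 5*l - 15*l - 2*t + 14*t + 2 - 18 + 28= 2*l^2 - 10*l + t*(12 - 4*l) + 12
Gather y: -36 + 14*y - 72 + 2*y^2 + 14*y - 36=2*y^2 + 28*y - 144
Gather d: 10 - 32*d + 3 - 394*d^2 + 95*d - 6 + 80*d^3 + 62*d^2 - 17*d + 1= 80*d^3 - 332*d^2 + 46*d + 8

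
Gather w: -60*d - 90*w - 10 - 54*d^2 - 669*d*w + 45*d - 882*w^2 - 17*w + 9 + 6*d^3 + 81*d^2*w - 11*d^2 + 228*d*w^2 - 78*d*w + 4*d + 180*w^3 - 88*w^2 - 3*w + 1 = 6*d^3 - 65*d^2 - 11*d + 180*w^3 + w^2*(228*d - 970) + w*(81*d^2 - 747*d - 110)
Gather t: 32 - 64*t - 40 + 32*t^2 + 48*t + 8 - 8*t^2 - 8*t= 24*t^2 - 24*t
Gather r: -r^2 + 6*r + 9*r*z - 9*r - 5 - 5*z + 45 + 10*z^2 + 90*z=-r^2 + r*(9*z - 3) + 10*z^2 + 85*z + 40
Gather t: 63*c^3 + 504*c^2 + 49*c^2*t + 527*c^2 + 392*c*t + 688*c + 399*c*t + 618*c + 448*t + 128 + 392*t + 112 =63*c^3 + 1031*c^2 + 1306*c + t*(49*c^2 + 791*c + 840) + 240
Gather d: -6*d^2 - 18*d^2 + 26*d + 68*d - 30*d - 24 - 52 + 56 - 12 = -24*d^2 + 64*d - 32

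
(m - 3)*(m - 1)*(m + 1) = m^3 - 3*m^2 - m + 3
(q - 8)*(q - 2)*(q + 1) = q^3 - 9*q^2 + 6*q + 16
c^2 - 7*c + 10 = (c - 5)*(c - 2)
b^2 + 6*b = b*(b + 6)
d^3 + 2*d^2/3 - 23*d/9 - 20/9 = (d - 5/3)*(d + 1)*(d + 4/3)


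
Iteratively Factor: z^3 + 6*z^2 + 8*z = (z + 2)*(z^2 + 4*z) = (z + 2)*(z + 4)*(z)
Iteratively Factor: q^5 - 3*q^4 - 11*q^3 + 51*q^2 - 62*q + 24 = (q - 2)*(q^4 - q^3 - 13*q^2 + 25*q - 12) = (q - 2)*(q - 1)*(q^3 - 13*q + 12) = (q - 3)*(q - 2)*(q - 1)*(q^2 + 3*q - 4) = (q - 3)*(q - 2)*(q - 1)*(q + 4)*(q - 1)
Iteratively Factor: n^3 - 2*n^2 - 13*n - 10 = (n + 1)*(n^2 - 3*n - 10) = (n - 5)*(n + 1)*(n + 2)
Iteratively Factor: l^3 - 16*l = (l)*(l^2 - 16) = l*(l - 4)*(l + 4)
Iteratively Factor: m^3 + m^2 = (m + 1)*(m^2) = m*(m + 1)*(m)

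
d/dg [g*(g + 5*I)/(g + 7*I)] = (g^2 + 14*I*g - 35)/(g^2 + 14*I*g - 49)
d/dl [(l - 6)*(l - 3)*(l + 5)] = 3*l^2 - 8*l - 27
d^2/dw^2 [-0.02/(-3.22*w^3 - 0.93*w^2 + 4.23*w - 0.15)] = (-(0.3864*w + 0.0372)*(3.22*w^3 + 0.93*w^2 - 4.23*w + 0.15) + 0.02*(9.66*w^2 + 1.86*w - 4.23)*(19.32*w^2 + 3.72*w - 8.46))/(3.22*w^3 + 0.93*w^2 - 4.23*w + 0.15)^3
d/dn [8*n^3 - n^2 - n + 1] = 24*n^2 - 2*n - 1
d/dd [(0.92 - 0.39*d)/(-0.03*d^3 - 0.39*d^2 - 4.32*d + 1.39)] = (-0.0234*d^3 - 0.0693*d^2 + 0.7176*d + 3.4323)/(0.0009*d^6 + 0.0234*d^5 + 0.4113*d^4 + 3.2862*d^3 + 17.5782*d^2 - 12.0096*d + 1.9321)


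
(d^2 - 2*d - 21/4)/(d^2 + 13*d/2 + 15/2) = (d - 7/2)/(d + 5)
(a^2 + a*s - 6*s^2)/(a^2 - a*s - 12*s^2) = (-a + 2*s)/(-a + 4*s)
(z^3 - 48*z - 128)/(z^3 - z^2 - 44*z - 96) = (z + 4)/(z + 3)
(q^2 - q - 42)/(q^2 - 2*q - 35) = (q + 6)/(q + 5)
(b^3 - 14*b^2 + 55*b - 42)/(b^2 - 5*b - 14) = (b^2 - 7*b + 6)/(b + 2)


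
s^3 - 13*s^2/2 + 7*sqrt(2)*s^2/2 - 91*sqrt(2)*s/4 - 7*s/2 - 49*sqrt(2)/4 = (s - 7)*(s + 1/2)*(s + 7*sqrt(2)/2)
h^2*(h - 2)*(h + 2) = h^4 - 4*h^2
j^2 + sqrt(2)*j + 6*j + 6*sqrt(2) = (j + 6)*(j + sqrt(2))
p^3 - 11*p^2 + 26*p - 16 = (p - 8)*(p - 2)*(p - 1)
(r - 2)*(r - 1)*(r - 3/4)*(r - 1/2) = r^4 - 17*r^3/4 + 49*r^2/8 - 29*r/8 + 3/4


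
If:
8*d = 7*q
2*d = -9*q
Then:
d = 0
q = 0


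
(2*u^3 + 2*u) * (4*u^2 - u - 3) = 8*u^5 - 2*u^4 + 2*u^3 - 2*u^2 - 6*u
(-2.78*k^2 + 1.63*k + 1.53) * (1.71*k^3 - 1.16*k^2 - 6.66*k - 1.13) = -4.7538*k^5 + 6.0121*k^4 + 19.2403*k^3 - 9.4892*k^2 - 12.0317*k - 1.7289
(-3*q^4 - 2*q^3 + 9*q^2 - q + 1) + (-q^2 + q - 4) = -3*q^4 - 2*q^3 + 8*q^2 - 3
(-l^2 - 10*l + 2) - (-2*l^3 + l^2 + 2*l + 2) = 2*l^3 - 2*l^2 - 12*l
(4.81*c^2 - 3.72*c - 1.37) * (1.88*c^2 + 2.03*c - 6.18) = 9.0428*c^4 + 2.7707*c^3 - 39.853*c^2 + 20.2085*c + 8.4666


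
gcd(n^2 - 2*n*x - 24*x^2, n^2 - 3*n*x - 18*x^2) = -n + 6*x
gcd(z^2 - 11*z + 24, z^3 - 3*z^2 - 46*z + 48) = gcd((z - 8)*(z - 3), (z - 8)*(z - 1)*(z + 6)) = z - 8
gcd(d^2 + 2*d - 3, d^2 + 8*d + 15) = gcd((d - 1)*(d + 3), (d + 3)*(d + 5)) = d + 3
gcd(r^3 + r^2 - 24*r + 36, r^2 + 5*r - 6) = r + 6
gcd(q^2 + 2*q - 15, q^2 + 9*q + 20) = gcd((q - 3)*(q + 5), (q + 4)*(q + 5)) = q + 5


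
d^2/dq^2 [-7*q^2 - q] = -14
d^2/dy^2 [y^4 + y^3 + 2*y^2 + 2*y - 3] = 12*y^2 + 6*y + 4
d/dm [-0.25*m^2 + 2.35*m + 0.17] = 2.35 - 0.5*m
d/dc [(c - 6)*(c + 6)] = 2*c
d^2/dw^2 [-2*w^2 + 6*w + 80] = -4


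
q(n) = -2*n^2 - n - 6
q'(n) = -4*n - 1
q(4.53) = -51.57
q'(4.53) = -19.12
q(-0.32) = -5.88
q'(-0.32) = 0.28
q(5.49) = -71.77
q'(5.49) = -22.96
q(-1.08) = -7.25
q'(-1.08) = 3.32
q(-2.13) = -12.94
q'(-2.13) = 7.52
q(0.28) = -6.44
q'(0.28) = -2.12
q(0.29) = -6.46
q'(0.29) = -2.16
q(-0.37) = -5.90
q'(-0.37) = 0.48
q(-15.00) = -441.00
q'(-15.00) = 59.00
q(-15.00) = -441.00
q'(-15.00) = 59.00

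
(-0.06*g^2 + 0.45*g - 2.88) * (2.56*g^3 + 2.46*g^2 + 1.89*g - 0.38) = -0.1536*g^5 + 1.0044*g^4 - 6.3792*g^3 - 6.2115*g^2 - 5.6142*g + 1.0944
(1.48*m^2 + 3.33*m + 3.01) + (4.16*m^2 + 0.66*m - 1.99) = 5.64*m^2 + 3.99*m + 1.02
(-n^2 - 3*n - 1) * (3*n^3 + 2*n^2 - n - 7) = -3*n^5 - 11*n^4 - 8*n^3 + 8*n^2 + 22*n + 7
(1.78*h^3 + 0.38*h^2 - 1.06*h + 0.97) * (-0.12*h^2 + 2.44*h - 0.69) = -0.2136*h^5 + 4.2976*h^4 - 0.1738*h^3 - 2.965*h^2 + 3.0982*h - 0.6693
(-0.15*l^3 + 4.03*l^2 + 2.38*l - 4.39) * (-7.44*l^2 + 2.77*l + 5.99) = 1.116*l^5 - 30.3987*l^4 - 7.4426*l^3 + 63.3939*l^2 + 2.0959*l - 26.2961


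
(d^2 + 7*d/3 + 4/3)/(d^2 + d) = (d + 4/3)/d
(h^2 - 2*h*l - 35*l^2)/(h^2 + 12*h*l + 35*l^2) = (h - 7*l)/(h + 7*l)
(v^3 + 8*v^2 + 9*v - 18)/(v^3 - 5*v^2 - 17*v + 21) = (v + 6)/(v - 7)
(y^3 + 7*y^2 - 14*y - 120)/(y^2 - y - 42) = (y^2 + y - 20)/(y - 7)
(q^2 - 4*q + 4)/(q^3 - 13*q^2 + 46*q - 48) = (q - 2)/(q^2 - 11*q + 24)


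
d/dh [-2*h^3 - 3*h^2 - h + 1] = -6*h^2 - 6*h - 1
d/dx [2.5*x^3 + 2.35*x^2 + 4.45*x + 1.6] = 7.5*x^2 + 4.7*x + 4.45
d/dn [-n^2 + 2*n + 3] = 2 - 2*n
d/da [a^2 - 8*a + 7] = 2*a - 8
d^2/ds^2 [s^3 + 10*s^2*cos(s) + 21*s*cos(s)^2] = -10*s^2*cos(s) - 40*s*sin(s) - 42*s*cos(2*s) + 6*s - 42*sin(2*s) + 20*cos(s)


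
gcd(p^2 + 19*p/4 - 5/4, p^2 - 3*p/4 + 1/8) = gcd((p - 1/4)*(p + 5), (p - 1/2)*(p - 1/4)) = p - 1/4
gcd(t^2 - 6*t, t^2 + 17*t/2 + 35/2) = 1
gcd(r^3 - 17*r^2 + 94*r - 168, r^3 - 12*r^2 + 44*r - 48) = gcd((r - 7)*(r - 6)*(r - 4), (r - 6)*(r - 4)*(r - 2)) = r^2 - 10*r + 24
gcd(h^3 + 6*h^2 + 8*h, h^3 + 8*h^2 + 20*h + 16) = h^2 + 6*h + 8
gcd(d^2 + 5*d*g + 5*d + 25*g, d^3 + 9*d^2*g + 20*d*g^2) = d + 5*g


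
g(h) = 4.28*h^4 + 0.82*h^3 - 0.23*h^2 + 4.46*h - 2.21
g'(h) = 17.12*h^3 + 2.46*h^2 - 0.46*h + 4.46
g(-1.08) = -2.51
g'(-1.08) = -13.74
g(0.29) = -0.89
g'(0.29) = 4.95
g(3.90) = 1050.48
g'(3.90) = 1055.62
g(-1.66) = 18.50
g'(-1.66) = -66.31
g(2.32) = 141.13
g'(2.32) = 230.41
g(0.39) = -0.36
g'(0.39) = 5.67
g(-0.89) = -4.25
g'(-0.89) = -5.25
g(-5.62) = 4089.52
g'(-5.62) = -2954.13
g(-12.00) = 87244.27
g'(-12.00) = -29219.14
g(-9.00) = 27422.32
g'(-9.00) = -12272.62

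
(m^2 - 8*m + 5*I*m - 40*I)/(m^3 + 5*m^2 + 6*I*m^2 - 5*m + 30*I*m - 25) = (m - 8)/(m^2 + m*(5 + I) + 5*I)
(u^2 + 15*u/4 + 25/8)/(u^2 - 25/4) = (4*u + 5)/(2*(2*u - 5))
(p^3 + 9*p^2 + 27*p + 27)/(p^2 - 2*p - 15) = (p^2 + 6*p + 9)/(p - 5)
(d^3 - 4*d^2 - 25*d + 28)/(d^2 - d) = d - 3 - 28/d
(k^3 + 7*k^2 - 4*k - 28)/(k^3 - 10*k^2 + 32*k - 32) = (k^2 + 9*k + 14)/(k^2 - 8*k + 16)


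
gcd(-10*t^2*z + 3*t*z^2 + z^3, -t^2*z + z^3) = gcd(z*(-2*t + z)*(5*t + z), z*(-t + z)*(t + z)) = z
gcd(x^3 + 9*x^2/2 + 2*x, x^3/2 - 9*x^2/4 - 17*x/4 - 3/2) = x + 1/2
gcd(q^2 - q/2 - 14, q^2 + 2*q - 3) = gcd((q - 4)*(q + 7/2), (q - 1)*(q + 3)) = 1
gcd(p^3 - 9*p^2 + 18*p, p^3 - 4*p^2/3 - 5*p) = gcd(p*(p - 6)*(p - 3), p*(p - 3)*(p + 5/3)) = p^2 - 3*p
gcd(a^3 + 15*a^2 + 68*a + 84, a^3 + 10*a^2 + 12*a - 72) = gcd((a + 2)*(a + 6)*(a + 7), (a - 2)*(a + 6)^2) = a + 6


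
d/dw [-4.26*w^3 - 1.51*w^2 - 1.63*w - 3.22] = -12.78*w^2 - 3.02*w - 1.63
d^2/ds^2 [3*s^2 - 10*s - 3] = 6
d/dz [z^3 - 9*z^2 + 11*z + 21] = 3*z^2 - 18*z + 11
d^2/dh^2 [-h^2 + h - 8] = -2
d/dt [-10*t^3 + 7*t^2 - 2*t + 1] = -30*t^2 + 14*t - 2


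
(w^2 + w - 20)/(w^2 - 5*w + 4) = (w + 5)/(w - 1)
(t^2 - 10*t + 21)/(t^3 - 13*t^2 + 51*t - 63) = 1/(t - 3)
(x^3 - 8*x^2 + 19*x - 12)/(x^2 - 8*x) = (x^3 - 8*x^2 + 19*x - 12)/(x*(x - 8))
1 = 1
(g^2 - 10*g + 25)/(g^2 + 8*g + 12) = (g^2 - 10*g + 25)/(g^2 + 8*g + 12)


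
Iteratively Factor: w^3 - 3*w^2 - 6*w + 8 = (w + 2)*(w^2 - 5*w + 4) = (w - 4)*(w + 2)*(w - 1)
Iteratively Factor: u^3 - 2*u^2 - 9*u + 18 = (u - 3)*(u^2 + u - 6) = (u - 3)*(u + 3)*(u - 2)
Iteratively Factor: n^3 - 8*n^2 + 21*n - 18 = (n - 3)*(n^2 - 5*n + 6) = (n - 3)*(n - 2)*(n - 3)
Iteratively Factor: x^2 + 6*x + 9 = (x + 3)*(x + 3)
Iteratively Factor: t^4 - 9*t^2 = (t)*(t^3 - 9*t) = t*(t - 3)*(t^2 + 3*t) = t^2*(t - 3)*(t + 3)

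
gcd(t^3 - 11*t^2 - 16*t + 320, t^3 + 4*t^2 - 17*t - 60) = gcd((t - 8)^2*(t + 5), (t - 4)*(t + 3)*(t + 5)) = t + 5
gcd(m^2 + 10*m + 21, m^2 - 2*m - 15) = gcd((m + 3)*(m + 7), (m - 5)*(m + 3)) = m + 3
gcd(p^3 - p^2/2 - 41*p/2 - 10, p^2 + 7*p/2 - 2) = p + 4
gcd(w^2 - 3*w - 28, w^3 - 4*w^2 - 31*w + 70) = w - 7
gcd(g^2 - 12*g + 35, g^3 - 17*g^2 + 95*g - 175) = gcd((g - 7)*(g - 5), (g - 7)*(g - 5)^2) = g^2 - 12*g + 35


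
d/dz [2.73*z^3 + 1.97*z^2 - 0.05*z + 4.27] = 8.19*z^2 + 3.94*z - 0.05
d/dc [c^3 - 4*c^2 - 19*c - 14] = 3*c^2 - 8*c - 19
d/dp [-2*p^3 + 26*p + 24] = 26 - 6*p^2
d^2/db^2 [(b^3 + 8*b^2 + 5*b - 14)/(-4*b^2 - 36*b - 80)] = 3*(b^3 - 3*b^2 - 87*b - 241)/(b^6 + 27*b^5 + 303*b^4 + 1809*b^3 + 6060*b^2 + 10800*b + 8000)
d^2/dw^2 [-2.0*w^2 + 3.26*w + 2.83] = -4.00000000000000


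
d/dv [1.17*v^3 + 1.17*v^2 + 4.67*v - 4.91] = 3.51*v^2 + 2.34*v + 4.67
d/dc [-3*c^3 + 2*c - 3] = 2 - 9*c^2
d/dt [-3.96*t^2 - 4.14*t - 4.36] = -7.92*t - 4.14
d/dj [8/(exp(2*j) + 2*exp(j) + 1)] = -16*(exp(j) + 1)*exp(j)/(exp(2*j) + 2*exp(j) + 1)^2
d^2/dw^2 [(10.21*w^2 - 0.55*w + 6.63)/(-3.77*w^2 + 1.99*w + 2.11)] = (2.27373675443232e-13*w^4 - 137.562776*w^3 - 1052.694084*w^2 + 324.692004*w - 253.52092)/(53.582633*w^6 - 84.851013*w^5 - 45.178926*w^4 + 87.098519*w^3 + 25.285818*w^2 - 26.579037*w - 9.393931)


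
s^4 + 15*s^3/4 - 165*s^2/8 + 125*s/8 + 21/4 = (s - 2)*(s - 3/2)*(s + 1/4)*(s + 7)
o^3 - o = o*(o - 1)*(o + 1)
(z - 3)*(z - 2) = z^2 - 5*z + 6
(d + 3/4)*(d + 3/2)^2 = d^3 + 15*d^2/4 + 9*d/2 + 27/16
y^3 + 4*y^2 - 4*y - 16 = (y - 2)*(y + 2)*(y + 4)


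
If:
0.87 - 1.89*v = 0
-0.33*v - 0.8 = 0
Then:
No Solution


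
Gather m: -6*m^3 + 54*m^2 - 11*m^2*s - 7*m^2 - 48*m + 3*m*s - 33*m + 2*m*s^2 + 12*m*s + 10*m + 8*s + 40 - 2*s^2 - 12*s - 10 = -6*m^3 + m^2*(47 - 11*s) + m*(2*s^2 + 15*s - 71) - 2*s^2 - 4*s + 30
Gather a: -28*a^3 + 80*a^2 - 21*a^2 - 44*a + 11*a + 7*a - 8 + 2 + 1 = -28*a^3 + 59*a^2 - 26*a - 5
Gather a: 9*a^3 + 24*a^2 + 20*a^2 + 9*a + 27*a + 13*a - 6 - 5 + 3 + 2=9*a^3 + 44*a^2 + 49*a - 6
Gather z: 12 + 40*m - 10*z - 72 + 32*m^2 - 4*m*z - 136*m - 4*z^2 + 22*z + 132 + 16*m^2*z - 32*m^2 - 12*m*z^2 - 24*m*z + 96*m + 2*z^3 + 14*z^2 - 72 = 2*z^3 + z^2*(10 - 12*m) + z*(16*m^2 - 28*m + 12)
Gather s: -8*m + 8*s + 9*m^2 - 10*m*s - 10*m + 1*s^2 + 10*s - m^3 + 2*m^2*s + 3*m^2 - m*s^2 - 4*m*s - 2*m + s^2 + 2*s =-m^3 + 12*m^2 - 20*m + s^2*(2 - m) + s*(2*m^2 - 14*m + 20)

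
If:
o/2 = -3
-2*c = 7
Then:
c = -7/2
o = -6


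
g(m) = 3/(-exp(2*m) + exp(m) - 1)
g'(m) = 3*(2*exp(2*m) - exp(m))/(-exp(2*m) + exp(m) - 1)^2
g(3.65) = -0.00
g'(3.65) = 0.00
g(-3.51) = -3.09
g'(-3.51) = -0.09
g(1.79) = -0.10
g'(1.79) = 0.21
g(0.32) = -1.97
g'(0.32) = 3.14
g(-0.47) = -3.92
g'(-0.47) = 0.80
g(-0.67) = -4.00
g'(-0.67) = 0.06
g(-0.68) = -4.00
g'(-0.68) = 0.04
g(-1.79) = -3.48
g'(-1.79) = -0.45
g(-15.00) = -3.00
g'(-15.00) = 0.00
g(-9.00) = -3.00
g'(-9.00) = 0.00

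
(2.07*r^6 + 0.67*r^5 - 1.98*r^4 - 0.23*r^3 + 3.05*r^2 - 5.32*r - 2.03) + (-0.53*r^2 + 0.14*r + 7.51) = 2.07*r^6 + 0.67*r^5 - 1.98*r^4 - 0.23*r^3 + 2.52*r^2 - 5.18*r + 5.48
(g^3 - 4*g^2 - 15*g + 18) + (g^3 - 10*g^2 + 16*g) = 2*g^3 - 14*g^2 + g + 18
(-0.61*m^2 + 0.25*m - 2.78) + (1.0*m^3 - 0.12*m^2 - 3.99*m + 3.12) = 1.0*m^3 - 0.73*m^2 - 3.74*m + 0.34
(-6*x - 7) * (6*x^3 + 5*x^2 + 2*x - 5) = -36*x^4 - 72*x^3 - 47*x^2 + 16*x + 35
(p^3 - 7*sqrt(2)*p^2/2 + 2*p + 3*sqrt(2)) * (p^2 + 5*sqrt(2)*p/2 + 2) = p^5 - sqrt(2)*p^4 - 27*p^3/2 + sqrt(2)*p^2 + 19*p + 6*sqrt(2)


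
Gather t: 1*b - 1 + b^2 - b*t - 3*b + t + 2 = b^2 - 2*b + t*(1 - b) + 1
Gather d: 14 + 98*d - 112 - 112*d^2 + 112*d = -112*d^2 + 210*d - 98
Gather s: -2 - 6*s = -6*s - 2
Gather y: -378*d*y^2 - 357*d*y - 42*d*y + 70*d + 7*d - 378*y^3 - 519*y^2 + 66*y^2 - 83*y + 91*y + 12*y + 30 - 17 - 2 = 77*d - 378*y^3 + y^2*(-378*d - 453) + y*(20 - 399*d) + 11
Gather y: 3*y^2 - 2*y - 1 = 3*y^2 - 2*y - 1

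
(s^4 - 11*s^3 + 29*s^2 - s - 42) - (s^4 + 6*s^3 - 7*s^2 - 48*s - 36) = -17*s^3 + 36*s^2 + 47*s - 6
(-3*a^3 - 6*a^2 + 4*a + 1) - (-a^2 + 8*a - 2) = -3*a^3 - 5*a^2 - 4*a + 3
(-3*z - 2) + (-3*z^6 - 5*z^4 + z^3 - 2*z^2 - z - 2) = -3*z^6 - 5*z^4 + z^3 - 2*z^2 - 4*z - 4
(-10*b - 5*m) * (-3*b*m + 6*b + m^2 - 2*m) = 30*b^2*m - 60*b^2 + 5*b*m^2 - 10*b*m - 5*m^3 + 10*m^2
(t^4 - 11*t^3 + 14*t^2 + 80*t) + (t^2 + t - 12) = t^4 - 11*t^3 + 15*t^2 + 81*t - 12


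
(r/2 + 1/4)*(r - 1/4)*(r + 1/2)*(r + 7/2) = r^4/2 + 17*r^3/8 + 21*r^2/16 - r/32 - 7/64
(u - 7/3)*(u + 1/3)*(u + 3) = u^3 + u^2 - 61*u/9 - 7/3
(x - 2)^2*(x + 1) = x^3 - 3*x^2 + 4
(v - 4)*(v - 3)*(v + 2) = v^3 - 5*v^2 - 2*v + 24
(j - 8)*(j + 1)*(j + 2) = j^3 - 5*j^2 - 22*j - 16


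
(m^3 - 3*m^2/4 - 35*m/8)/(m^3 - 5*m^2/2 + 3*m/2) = (8*m^2 - 6*m - 35)/(4*(2*m^2 - 5*m + 3))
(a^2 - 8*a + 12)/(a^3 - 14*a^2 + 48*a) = (a - 2)/(a*(a - 8))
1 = 1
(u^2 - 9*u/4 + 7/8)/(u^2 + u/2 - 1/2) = (u - 7/4)/(u + 1)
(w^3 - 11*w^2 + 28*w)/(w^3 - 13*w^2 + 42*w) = (w - 4)/(w - 6)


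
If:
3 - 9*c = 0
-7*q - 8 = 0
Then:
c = 1/3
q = -8/7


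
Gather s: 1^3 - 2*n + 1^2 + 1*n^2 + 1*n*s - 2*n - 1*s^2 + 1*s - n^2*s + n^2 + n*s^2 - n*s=2*n^2 - 4*n + s^2*(n - 1) + s*(1 - n^2) + 2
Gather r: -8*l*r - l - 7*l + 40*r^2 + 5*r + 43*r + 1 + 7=-8*l + 40*r^2 + r*(48 - 8*l) + 8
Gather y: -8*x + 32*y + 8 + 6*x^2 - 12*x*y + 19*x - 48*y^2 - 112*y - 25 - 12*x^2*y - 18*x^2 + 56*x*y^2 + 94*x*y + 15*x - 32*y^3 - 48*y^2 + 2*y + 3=-12*x^2 + 26*x - 32*y^3 + y^2*(56*x - 96) + y*(-12*x^2 + 82*x - 78) - 14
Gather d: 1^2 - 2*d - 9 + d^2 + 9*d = d^2 + 7*d - 8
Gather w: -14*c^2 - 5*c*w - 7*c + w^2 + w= -14*c^2 - 7*c + w^2 + w*(1 - 5*c)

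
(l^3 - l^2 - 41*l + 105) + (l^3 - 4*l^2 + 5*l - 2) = 2*l^3 - 5*l^2 - 36*l + 103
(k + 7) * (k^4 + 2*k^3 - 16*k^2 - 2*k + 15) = k^5 + 9*k^4 - 2*k^3 - 114*k^2 + k + 105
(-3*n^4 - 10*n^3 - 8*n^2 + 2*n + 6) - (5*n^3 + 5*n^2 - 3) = -3*n^4 - 15*n^3 - 13*n^2 + 2*n + 9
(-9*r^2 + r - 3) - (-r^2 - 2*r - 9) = -8*r^2 + 3*r + 6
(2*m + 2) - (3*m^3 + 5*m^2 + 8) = -3*m^3 - 5*m^2 + 2*m - 6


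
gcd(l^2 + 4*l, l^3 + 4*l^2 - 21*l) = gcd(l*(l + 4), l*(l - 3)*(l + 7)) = l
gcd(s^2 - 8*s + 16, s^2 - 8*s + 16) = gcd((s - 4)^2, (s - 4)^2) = s^2 - 8*s + 16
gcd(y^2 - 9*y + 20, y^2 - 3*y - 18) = 1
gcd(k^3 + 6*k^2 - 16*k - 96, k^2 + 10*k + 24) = k^2 + 10*k + 24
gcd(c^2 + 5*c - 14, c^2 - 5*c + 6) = c - 2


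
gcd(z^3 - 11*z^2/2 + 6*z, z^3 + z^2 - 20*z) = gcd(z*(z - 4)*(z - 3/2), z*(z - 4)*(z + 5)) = z^2 - 4*z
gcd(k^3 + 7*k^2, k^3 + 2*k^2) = k^2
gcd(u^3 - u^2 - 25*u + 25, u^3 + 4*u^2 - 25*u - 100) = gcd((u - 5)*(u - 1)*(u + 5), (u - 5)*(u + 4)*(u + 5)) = u^2 - 25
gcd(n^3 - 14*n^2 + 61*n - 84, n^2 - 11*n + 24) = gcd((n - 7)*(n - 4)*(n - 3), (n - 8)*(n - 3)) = n - 3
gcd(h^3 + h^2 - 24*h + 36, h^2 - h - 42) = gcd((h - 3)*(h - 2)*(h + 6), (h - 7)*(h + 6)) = h + 6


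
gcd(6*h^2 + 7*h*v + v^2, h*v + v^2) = h + v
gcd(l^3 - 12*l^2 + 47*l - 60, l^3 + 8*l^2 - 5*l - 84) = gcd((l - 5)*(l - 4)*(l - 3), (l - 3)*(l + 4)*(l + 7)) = l - 3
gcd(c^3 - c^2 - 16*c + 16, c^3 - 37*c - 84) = c + 4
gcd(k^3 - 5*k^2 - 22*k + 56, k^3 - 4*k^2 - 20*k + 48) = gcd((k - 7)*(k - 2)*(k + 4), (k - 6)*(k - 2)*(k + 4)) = k^2 + 2*k - 8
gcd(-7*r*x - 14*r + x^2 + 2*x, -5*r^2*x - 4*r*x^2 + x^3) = 1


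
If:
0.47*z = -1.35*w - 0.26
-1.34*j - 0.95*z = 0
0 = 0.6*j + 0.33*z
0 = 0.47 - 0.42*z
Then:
No Solution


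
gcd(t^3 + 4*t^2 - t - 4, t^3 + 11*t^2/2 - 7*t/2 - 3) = t - 1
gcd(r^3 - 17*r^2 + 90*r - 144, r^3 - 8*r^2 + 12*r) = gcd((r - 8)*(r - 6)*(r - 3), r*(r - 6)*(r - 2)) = r - 6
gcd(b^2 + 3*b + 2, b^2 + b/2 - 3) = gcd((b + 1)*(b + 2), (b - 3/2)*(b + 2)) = b + 2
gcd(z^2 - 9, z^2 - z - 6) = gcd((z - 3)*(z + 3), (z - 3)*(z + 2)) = z - 3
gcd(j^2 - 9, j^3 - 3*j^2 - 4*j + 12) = j - 3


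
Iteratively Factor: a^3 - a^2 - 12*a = (a + 3)*(a^2 - 4*a) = (a - 4)*(a + 3)*(a)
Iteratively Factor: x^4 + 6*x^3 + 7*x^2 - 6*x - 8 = (x + 4)*(x^3 + 2*x^2 - x - 2) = (x + 2)*(x + 4)*(x^2 - 1) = (x - 1)*(x + 2)*(x + 4)*(x + 1)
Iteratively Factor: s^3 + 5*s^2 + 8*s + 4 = (s + 2)*(s^2 + 3*s + 2) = (s + 2)^2*(s + 1)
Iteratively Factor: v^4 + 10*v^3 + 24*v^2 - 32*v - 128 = (v - 2)*(v^3 + 12*v^2 + 48*v + 64) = (v - 2)*(v + 4)*(v^2 + 8*v + 16) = (v - 2)*(v + 4)^2*(v + 4)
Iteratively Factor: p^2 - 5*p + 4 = (p - 4)*(p - 1)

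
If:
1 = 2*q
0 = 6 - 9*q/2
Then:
No Solution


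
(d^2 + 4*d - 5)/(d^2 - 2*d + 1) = (d + 5)/(d - 1)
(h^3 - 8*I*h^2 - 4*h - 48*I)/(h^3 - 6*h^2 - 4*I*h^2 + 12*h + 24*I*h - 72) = (h - 4*I)/(h - 6)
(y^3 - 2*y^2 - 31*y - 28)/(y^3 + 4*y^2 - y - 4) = (y - 7)/(y - 1)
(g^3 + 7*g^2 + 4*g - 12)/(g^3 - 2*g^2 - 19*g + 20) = (g^2 + 8*g + 12)/(g^2 - g - 20)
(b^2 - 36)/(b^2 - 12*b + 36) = (b + 6)/(b - 6)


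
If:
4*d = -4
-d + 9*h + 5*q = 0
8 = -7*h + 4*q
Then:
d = -1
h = -44/71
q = 65/71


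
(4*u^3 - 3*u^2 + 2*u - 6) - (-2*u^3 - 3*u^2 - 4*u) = 6*u^3 + 6*u - 6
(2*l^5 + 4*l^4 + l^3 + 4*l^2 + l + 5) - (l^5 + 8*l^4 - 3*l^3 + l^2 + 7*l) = l^5 - 4*l^4 + 4*l^3 + 3*l^2 - 6*l + 5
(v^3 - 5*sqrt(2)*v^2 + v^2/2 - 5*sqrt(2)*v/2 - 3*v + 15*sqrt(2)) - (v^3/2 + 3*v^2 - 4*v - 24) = v^3/2 - 5*sqrt(2)*v^2 - 5*v^2/2 - 5*sqrt(2)*v/2 + v + 15*sqrt(2) + 24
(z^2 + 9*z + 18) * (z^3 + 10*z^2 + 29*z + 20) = z^5 + 19*z^4 + 137*z^3 + 461*z^2 + 702*z + 360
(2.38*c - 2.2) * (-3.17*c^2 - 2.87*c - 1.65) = -7.5446*c^3 + 0.143400000000001*c^2 + 2.387*c + 3.63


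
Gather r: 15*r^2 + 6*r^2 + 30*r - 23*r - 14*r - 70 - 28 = 21*r^2 - 7*r - 98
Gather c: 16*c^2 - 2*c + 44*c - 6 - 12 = 16*c^2 + 42*c - 18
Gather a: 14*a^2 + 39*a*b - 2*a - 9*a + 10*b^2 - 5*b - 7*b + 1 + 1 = 14*a^2 + a*(39*b - 11) + 10*b^2 - 12*b + 2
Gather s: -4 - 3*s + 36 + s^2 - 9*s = s^2 - 12*s + 32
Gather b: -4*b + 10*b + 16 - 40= 6*b - 24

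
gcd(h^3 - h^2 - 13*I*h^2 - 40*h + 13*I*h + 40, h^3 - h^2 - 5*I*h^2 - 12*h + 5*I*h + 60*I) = h - 5*I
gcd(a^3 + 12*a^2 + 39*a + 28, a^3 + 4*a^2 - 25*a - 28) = a^2 + 8*a + 7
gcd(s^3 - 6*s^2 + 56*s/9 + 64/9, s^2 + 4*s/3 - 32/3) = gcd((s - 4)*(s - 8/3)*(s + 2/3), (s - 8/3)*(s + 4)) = s - 8/3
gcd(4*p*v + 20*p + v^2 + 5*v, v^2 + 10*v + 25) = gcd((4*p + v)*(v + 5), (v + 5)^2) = v + 5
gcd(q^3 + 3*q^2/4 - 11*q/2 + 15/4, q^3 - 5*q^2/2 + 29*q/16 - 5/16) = q^2 - 9*q/4 + 5/4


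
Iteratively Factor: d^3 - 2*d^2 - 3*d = (d + 1)*(d^2 - 3*d) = (d - 3)*(d + 1)*(d)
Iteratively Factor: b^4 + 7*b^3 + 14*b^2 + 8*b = (b + 2)*(b^3 + 5*b^2 + 4*b) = b*(b + 2)*(b^2 + 5*b + 4) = b*(b + 1)*(b + 2)*(b + 4)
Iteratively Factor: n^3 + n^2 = (n + 1)*(n^2) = n*(n + 1)*(n)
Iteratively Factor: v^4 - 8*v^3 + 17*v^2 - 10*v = (v - 2)*(v^3 - 6*v^2 + 5*v) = (v - 2)*(v - 1)*(v^2 - 5*v) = (v - 5)*(v - 2)*(v - 1)*(v)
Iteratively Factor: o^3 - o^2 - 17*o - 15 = (o + 3)*(o^2 - 4*o - 5) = (o + 1)*(o + 3)*(o - 5)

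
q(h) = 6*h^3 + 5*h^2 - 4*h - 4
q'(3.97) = 319.40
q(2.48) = 108.35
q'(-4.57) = 326.23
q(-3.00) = -109.00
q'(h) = 18*h^2 + 10*h - 4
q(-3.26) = -145.70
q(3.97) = 434.35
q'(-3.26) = 154.70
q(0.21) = -4.56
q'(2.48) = 131.51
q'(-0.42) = -5.02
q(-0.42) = -1.88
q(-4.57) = -453.96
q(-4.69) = -494.23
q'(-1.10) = 6.78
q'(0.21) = -1.11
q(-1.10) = -1.54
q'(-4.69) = 345.03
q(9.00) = 4739.00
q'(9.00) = 1544.00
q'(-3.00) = 128.00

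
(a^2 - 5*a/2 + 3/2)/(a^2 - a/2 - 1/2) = (2*a - 3)/(2*a + 1)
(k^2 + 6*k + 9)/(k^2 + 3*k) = (k + 3)/k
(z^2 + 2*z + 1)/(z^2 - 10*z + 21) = (z^2 + 2*z + 1)/(z^2 - 10*z + 21)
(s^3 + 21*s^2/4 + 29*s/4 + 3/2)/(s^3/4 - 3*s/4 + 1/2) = (4*s^2 + 13*s + 3)/(s^2 - 2*s + 1)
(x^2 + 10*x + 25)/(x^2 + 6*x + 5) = (x + 5)/(x + 1)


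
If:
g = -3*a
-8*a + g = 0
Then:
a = 0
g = 0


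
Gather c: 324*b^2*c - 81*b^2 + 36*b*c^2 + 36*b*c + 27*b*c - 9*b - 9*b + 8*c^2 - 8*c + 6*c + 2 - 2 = -81*b^2 - 18*b + c^2*(36*b + 8) + c*(324*b^2 + 63*b - 2)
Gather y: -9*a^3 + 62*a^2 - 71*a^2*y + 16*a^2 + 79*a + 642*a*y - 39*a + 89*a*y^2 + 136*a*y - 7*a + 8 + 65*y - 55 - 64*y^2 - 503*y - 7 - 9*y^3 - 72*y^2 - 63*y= -9*a^3 + 78*a^2 + 33*a - 9*y^3 + y^2*(89*a - 136) + y*(-71*a^2 + 778*a - 501) - 54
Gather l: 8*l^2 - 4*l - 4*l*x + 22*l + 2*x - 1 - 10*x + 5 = 8*l^2 + l*(18 - 4*x) - 8*x + 4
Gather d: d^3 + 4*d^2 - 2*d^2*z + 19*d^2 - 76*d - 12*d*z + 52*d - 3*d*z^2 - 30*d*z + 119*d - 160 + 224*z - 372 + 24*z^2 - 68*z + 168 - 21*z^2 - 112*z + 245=d^3 + d^2*(23 - 2*z) + d*(-3*z^2 - 42*z + 95) + 3*z^2 + 44*z - 119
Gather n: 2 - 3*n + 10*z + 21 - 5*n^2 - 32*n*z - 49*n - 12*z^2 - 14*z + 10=-5*n^2 + n*(-32*z - 52) - 12*z^2 - 4*z + 33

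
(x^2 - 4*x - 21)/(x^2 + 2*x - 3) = (x - 7)/(x - 1)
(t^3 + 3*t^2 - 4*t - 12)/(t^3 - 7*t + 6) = (t + 2)/(t - 1)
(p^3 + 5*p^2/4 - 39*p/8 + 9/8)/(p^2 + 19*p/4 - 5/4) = (2*p^2 + 3*p - 9)/(2*(p + 5))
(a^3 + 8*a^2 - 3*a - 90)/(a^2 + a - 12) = (a^2 + 11*a + 30)/(a + 4)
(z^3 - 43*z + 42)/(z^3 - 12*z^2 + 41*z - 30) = (z + 7)/(z - 5)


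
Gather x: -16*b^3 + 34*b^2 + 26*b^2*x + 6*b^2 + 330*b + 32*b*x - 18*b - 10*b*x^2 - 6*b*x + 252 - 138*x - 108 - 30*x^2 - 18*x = -16*b^3 + 40*b^2 + 312*b + x^2*(-10*b - 30) + x*(26*b^2 + 26*b - 156) + 144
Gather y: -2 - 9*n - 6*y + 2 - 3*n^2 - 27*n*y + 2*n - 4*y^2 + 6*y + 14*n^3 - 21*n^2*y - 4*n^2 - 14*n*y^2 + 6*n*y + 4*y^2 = 14*n^3 - 7*n^2 - 14*n*y^2 - 7*n + y*(-21*n^2 - 21*n)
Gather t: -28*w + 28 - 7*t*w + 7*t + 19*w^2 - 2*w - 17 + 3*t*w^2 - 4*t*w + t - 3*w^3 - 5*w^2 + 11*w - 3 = t*(3*w^2 - 11*w + 8) - 3*w^3 + 14*w^2 - 19*w + 8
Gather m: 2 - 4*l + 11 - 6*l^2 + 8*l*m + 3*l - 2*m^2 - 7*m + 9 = -6*l^2 - l - 2*m^2 + m*(8*l - 7) + 22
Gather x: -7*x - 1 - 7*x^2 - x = -7*x^2 - 8*x - 1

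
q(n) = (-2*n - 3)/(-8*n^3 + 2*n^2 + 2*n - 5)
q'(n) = (-2*n - 3)*(24*n^2 - 4*n - 2)/(-8*n^3 + 2*n^2 + 2*n - 5)^2 - 2/(-8*n^3 + 2*n^2 + 2*n - 5)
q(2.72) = 0.06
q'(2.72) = -0.05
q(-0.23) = 0.48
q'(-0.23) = 0.36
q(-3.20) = 0.01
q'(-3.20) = 0.00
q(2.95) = 0.05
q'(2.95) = -0.04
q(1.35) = 0.31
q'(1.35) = -0.51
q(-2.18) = 0.02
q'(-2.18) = -0.00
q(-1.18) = -0.07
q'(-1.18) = -0.55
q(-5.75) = 0.01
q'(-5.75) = 0.00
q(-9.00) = 0.00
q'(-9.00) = 0.00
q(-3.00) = 0.01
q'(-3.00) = 0.00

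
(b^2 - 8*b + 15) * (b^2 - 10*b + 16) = b^4 - 18*b^3 + 111*b^2 - 278*b + 240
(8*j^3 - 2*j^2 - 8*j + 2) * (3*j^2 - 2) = 24*j^5 - 6*j^4 - 40*j^3 + 10*j^2 + 16*j - 4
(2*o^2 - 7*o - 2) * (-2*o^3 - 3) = -4*o^5 + 14*o^4 + 4*o^3 - 6*o^2 + 21*o + 6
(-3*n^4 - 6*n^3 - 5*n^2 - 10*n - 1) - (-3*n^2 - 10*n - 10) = -3*n^4 - 6*n^3 - 2*n^2 + 9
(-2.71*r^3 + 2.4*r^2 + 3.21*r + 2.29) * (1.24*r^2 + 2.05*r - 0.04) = -3.3604*r^5 - 2.5795*r^4 + 9.0088*r^3 + 9.3241*r^2 + 4.5661*r - 0.0916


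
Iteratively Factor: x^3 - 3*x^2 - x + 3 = (x - 1)*(x^2 - 2*x - 3) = (x - 1)*(x + 1)*(x - 3)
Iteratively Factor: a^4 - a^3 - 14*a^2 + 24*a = (a + 4)*(a^3 - 5*a^2 + 6*a) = (a - 3)*(a + 4)*(a^2 - 2*a) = (a - 3)*(a - 2)*(a + 4)*(a)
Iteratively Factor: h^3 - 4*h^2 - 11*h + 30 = (h - 5)*(h^2 + h - 6) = (h - 5)*(h + 3)*(h - 2)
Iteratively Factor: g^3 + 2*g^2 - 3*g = (g - 1)*(g^2 + 3*g) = (g - 1)*(g + 3)*(g)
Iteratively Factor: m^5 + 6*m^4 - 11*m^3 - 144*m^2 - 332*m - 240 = (m + 2)*(m^4 + 4*m^3 - 19*m^2 - 106*m - 120) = (m + 2)*(m + 4)*(m^3 - 19*m - 30) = (m - 5)*(m + 2)*(m + 4)*(m^2 + 5*m + 6) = (m - 5)*(m + 2)*(m + 3)*(m + 4)*(m + 2)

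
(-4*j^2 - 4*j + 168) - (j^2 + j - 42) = -5*j^2 - 5*j + 210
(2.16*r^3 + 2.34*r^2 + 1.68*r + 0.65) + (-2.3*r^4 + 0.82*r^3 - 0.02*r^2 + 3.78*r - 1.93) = -2.3*r^4 + 2.98*r^3 + 2.32*r^2 + 5.46*r - 1.28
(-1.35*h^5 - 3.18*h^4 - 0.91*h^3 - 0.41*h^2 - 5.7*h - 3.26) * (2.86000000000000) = -3.861*h^5 - 9.0948*h^4 - 2.6026*h^3 - 1.1726*h^2 - 16.302*h - 9.3236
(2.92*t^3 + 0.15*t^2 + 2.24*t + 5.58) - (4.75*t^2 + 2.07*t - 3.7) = 2.92*t^3 - 4.6*t^2 + 0.17*t + 9.28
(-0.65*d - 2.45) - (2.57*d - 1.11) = -3.22*d - 1.34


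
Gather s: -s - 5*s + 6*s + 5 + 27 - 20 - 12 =0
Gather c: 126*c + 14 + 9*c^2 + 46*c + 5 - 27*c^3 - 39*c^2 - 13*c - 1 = -27*c^3 - 30*c^2 + 159*c + 18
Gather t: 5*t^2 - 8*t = 5*t^2 - 8*t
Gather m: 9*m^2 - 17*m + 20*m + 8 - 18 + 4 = 9*m^2 + 3*m - 6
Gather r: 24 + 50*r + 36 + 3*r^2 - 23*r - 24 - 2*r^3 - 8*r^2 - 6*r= -2*r^3 - 5*r^2 + 21*r + 36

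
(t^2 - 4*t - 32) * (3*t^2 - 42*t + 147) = 3*t^4 - 54*t^3 + 219*t^2 + 756*t - 4704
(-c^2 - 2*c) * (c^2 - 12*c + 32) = -c^4 + 10*c^3 - 8*c^2 - 64*c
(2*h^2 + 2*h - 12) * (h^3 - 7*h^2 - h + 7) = 2*h^5 - 12*h^4 - 28*h^3 + 96*h^2 + 26*h - 84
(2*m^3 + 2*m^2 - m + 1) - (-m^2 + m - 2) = 2*m^3 + 3*m^2 - 2*m + 3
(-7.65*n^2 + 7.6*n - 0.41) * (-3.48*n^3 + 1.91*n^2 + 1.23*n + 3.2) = 26.622*n^5 - 41.0595*n^4 + 6.5333*n^3 - 15.9151*n^2 + 23.8157*n - 1.312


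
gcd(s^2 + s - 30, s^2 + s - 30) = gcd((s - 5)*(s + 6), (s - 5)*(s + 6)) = s^2 + s - 30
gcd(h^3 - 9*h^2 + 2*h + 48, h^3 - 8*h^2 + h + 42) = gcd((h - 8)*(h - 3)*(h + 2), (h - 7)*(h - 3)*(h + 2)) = h^2 - h - 6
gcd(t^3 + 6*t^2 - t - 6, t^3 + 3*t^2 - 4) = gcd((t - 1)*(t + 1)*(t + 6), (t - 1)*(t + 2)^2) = t - 1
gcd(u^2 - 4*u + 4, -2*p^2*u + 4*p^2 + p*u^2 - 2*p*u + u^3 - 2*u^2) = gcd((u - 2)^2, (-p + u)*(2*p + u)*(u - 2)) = u - 2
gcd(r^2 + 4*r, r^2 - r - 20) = r + 4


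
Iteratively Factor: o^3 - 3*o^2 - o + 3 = (o - 1)*(o^2 - 2*o - 3) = (o - 3)*(o - 1)*(o + 1)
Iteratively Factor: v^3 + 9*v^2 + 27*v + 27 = (v + 3)*(v^2 + 6*v + 9) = (v + 3)^2*(v + 3)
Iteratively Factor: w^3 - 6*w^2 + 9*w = (w - 3)*(w^2 - 3*w) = (w - 3)^2*(w)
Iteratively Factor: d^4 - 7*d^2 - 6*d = (d + 2)*(d^3 - 2*d^2 - 3*d) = (d + 1)*(d + 2)*(d^2 - 3*d) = d*(d + 1)*(d + 2)*(d - 3)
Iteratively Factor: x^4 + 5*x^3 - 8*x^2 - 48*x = (x)*(x^3 + 5*x^2 - 8*x - 48) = x*(x - 3)*(x^2 + 8*x + 16) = x*(x - 3)*(x + 4)*(x + 4)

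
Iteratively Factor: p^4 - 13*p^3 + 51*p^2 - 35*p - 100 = (p - 5)*(p^3 - 8*p^2 + 11*p + 20) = (p - 5)*(p + 1)*(p^2 - 9*p + 20) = (p - 5)^2*(p + 1)*(p - 4)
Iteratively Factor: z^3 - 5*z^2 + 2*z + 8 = (z + 1)*(z^2 - 6*z + 8) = (z - 2)*(z + 1)*(z - 4)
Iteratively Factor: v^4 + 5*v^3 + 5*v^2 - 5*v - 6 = (v + 3)*(v^3 + 2*v^2 - v - 2) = (v - 1)*(v + 3)*(v^2 + 3*v + 2) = (v - 1)*(v + 1)*(v + 3)*(v + 2)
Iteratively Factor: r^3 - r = (r - 1)*(r^2 + r) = (r - 1)*(r + 1)*(r)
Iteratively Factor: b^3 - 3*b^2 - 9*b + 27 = (b + 3)*(b^2 - 6*b + 9) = (b - 3)*(b + 3)*(b - 3)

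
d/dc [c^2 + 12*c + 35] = 2*c + 12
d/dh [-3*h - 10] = -3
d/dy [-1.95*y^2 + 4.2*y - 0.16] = 4.2 - 3.9*y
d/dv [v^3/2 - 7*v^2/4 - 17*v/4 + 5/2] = 3*v^2/2 - 7*v/2 - 17/4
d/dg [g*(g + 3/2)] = 2*g + 3/2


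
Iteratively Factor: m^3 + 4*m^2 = (m)*(m^2 + 4*m) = m^2*(m + 4)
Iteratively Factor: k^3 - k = (k - 1)*(k^2 + k) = k*(k - 1)*(k + 1)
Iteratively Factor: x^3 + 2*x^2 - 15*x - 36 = (x + 3)*(x^2 - x - 12) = (x - 4)*(x + 3)*(x + 3)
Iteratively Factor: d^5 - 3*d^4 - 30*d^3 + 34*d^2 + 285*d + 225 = (d - 5)*(d^4 + 2*d^3 - 20*d^2 - 66*d - 45) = (d - 5)^2*(d^3 + 7*d^2 + 15*d + 9) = (d - 5)^2*(d + 3)*(d^2 + 4*d + 3) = (d - 5)^2*(d + 1)*(d + 3)*(d + 3)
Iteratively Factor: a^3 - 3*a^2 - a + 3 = (a - 1)*(a^2 - 2*a - 3) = (a - 1)*(a + 1)*(a - 3)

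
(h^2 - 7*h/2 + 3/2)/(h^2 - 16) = (2*h^2 - 7*h + 3)/(2*(h^2 - 16))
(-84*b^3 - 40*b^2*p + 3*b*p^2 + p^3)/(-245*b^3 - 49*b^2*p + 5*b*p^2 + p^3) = (-12*b^2 - 4*b*p + p^2)/(-35*b^2 - 2*b*p + p^2)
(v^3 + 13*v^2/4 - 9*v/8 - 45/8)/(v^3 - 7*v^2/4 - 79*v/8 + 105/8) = (2*v + 3)/(2*v - 7)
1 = 1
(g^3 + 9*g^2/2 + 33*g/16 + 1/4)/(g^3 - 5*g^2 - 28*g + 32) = (g^2 + g/2 + 1/16)/(g^2 - 9*g + 8)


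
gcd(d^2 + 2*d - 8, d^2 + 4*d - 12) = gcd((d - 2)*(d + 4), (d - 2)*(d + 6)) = d - 2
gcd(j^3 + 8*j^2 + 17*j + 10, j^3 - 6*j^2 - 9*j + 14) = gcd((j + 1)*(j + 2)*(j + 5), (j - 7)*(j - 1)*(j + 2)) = j + 2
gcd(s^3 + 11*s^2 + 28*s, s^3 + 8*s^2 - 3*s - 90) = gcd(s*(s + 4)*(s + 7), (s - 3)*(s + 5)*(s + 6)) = 1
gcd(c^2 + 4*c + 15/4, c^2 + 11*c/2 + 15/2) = c + 5/2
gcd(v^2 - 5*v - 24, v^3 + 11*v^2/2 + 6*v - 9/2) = v + 3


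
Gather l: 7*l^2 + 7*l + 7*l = 7*l^2 + 14*l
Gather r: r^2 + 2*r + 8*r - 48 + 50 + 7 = r^2 + 10*r + 9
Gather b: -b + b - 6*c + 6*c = 0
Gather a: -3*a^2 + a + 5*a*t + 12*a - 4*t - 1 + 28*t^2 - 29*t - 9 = -3*a^2 + a*(5*t + 13) + 28*t^2 - 33*t - 10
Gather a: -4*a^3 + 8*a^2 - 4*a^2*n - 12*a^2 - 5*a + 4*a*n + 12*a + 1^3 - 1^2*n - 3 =-4*a^3 + a^2*(-4*n - 4) + a*(4*n + 7) - n - 2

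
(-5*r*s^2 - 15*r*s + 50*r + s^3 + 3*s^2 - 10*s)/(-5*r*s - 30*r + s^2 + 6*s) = (s^2 + 3*s - 10)/(s + 6)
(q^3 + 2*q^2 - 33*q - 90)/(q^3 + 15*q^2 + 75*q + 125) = (q^2 - 3*q - 18)/(q^2 + 10*q + 25)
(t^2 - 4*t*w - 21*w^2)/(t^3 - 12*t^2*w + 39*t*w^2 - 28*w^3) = (t + 3*w)/(t^2 - 5*t*w + 4*w^2)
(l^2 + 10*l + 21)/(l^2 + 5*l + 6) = (l + 7)/(l + 2)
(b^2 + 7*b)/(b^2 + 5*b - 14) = b/(b - 2)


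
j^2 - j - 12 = (j - 4)*(j + 3)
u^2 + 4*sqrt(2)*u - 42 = (u - 3*sqrt(2))*(u + 7*sqrt(2))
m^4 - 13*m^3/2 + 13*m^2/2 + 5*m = m*(m - 5)*(m - 2)*(m + 1/2)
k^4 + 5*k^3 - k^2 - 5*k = k*(k - 1)*(k + 1)*(k + 5)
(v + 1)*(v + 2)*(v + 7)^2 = v^4 + 17*v^3 + 93*v^2 + 175*v + 98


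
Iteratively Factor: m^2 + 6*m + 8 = (m + 2)*(m + 4)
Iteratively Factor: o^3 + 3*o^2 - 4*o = (o + 4)*(o^2 - o) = o*(o + 4)*(o - 1)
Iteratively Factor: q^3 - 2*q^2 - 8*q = (q - 4)*(q^2 + 2*q) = (q - 4)*(q + 2)*(q)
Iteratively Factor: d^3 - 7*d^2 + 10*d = (d)*(d^2 - 7*d + 10) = d*(d - 2)*(d - 5)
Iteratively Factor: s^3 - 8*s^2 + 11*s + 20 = (s - 5)*(s^2 - 3*s - 4) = (s - 5)*(s + 1)*(s - 4)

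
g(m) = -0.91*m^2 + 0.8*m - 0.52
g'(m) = 0.8 - 1.82*m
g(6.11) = -29.60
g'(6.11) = -10.32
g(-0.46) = -1.08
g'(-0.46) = 1.64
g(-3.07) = -11.55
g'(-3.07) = 6.39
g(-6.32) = -41.92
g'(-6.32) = 12.30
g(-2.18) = -6.59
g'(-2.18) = 4.77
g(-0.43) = -1.03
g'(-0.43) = 1.58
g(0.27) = -0.37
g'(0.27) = 0.31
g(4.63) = -16.32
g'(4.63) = -7.63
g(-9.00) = -81.43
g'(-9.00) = 17.18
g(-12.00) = -141.16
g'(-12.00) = 22.64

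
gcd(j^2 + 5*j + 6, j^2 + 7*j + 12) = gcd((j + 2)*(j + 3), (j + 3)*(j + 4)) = j + 3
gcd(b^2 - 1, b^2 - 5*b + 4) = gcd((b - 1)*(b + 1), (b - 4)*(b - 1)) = b - 1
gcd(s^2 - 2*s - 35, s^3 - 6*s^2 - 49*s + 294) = s - 7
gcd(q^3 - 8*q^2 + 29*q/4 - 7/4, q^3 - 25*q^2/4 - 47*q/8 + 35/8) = q^2 - 15*q/2 + 7/2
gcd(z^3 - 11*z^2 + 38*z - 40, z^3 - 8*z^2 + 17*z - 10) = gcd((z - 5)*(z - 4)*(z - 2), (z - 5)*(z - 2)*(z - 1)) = z^2 - 7*z + 10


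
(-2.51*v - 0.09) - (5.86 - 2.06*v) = -0.45*v - 5.95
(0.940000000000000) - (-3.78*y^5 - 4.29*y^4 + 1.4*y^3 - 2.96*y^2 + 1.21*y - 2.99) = 3.78*y^5 + 4.29*y^4 - 1.4*y^3 + 2.96*y^2 - 1.21*y + 3.93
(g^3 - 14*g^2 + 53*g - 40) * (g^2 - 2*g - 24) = g^5 - 16*g^4 + 57*g^3 + 190*g^2 - 1192*g + 960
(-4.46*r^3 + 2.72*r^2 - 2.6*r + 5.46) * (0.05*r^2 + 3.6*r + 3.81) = -0.223*r^5 - 15.92*r^4 - 7.3306*r^3 + 1.2762*r^2 + 9.75*r + 20.8026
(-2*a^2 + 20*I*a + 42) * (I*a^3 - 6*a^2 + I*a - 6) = -2*I*a^5 - 8*a^4 - 80*I*a^3 - 260*a^2 - 78*I*a - 252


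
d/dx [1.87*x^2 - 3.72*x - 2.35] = 3.74*x - 3.72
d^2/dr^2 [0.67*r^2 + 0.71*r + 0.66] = 1.34000000000000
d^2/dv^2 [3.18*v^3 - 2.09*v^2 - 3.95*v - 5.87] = 19.08*v - 4.18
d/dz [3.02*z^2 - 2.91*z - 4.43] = 6.04*z - 2.91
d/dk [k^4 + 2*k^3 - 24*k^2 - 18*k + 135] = 4*k^3 + 6*k^2 - 48*k - 18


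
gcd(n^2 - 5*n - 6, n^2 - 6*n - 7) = n + 1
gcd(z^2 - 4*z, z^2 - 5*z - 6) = 1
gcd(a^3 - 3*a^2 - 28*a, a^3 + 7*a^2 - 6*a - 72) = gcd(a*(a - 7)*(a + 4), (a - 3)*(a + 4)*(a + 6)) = a + 4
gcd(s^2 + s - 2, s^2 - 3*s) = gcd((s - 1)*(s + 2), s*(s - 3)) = 1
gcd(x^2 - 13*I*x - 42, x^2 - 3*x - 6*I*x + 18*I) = x - 6*I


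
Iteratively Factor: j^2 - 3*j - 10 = (j - 5)*(j + 2)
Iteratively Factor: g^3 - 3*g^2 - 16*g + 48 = (g - 4)*(g^2 + g - 12) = (g - 4)*(g - 3)*(g + 4)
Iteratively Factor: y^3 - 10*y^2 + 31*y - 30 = (y - 5)*(y^2 - 5*y + 6) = (y - 5)*(y - 3)*(y - 2)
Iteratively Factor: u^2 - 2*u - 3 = (u - 3)*(u + 1)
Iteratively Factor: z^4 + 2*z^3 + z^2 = (z)*(z^3 + 2*z^2 + z) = z^2*(z^2 + 2*z + 1) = z^2*(z + 1)*(z + 1)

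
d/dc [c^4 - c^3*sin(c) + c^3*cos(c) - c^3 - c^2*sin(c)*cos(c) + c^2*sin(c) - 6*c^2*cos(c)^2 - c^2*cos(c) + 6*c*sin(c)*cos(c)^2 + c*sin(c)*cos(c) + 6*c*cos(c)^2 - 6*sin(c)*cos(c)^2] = -sqrt(2)*c^3*sin(c + pi/4) + 4*c^3 - 2*c^2*sin(c) + 6*c^2*sin(2*c) + 4*c^2*cos(c) - c^2*cos(2*c) - 3*c^2 + 2*c*sin(c) - 7*c*sin(2*c) - c*cos(c)/2 - 5*c*cos(2*c) + 9*c*cos(3*c)/2 - 6*c - 9*sin(c)/2 + sin(2*c)/2 + 3*sin(3*c)/2 + 9*cos(c)/2 + 3*cos(2*c) - 9*cos(3*c)/2 - 6*sqrt(2)*cos(c + pi/4) + 3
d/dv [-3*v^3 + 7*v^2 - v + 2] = -9*v^2 + 14*v - 1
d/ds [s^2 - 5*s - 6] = 2*s - 5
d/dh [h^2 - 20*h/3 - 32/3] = 2*h - 20/3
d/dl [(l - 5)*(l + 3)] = 2*l - 2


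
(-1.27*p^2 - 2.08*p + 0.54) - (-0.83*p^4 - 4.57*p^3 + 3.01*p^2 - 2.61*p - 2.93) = 0.83*p^4 + 4.57*p^3 - 4.28*p^2 + 0.53*p + 3.47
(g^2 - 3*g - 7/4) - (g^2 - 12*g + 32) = 9*g - 135/4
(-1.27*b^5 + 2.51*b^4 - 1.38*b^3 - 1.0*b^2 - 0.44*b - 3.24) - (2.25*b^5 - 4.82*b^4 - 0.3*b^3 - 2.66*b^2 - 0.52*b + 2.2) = -3.52*b^5 + 7.33*b^4 - 1.08*b^3 + 1.66*b^2 + 0.08*b - 5.44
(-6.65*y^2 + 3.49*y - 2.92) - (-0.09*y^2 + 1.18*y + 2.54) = -6.56*y^2 + 2.31*y - 5.46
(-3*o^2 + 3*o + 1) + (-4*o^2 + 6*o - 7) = -7*o^2 + 9*o - 6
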